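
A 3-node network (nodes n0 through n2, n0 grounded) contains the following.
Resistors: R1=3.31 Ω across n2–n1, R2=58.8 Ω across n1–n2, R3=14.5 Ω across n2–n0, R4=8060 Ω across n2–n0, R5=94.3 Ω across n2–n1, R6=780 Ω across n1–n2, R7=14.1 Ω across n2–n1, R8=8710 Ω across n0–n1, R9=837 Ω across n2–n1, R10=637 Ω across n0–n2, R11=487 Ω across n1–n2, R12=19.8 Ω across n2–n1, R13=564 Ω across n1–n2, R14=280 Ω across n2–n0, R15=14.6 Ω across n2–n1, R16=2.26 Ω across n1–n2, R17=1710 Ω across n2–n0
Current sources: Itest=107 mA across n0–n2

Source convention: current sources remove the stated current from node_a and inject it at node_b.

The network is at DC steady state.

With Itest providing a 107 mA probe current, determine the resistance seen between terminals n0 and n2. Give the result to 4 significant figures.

R_eq = 13.35 Ω

Apply KCL at each of the 2 non-ground nodes and solve the resulting linear system.
Node n1: branches {R1, R2, R5, R6, R7, R8, R9, R11, R12, R13, R15, R16} → V_1 = 1.428
Node n2: branches {R1, R2, R3, R4, R5, R6, R7, R9, R10, R11, R12, R13, R14, R15, R16, R17, Itest} → V_2 = 1.428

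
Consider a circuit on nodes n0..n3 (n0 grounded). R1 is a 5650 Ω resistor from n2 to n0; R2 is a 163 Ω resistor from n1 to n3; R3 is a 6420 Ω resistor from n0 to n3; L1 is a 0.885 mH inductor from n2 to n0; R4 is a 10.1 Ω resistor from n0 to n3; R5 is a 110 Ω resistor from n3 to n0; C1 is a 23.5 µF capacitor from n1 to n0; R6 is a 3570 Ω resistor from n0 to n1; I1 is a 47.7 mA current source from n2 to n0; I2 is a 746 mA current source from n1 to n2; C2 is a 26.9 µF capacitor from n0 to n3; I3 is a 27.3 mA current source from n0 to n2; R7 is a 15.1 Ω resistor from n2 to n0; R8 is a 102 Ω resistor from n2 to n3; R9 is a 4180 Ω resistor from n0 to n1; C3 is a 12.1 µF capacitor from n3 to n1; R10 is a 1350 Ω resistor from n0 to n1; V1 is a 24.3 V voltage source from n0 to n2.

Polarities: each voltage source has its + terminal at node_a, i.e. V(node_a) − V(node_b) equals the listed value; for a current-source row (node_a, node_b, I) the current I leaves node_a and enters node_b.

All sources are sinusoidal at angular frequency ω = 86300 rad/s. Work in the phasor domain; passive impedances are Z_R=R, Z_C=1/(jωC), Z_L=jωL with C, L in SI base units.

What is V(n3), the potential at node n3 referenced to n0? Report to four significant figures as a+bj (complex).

Element admittances at ω=86300 rad/s:
  Y(R1) = 0.0001770+0.000j S between n2,n0
  Y(R2) = 0.006135+0.000j S between n1,n3
  Y(R3) = 0.0001558+0.000j S between n0,n3
  Y(L1) = 0.000-0.01309j S between n2,n0
  Y(R4) = 0.09901+0.000j S between n0,n3
  Y(R5) = 0.009091+0.000j S between n3,n0
  Y(C1) = 0.000+2.028j S between n1,n0
  Y(R6) = 0.0002801+0.000j S between n0,n1
  I1: injects 0.0477 A into n0 (from n2)
  I2: injects 0.746 A into n2 (from n1)
  Y(C2) = 0.000+2.321j S between n0,n3
  I3: injects 0.0273 A into n2 (from n0)
  Y(R7) = 0.06623+0.000j S between n2,n0
  Y(R8) = 0.009804+0.000j S between n2,n3
  Y(R9) = 0.0002392+0.000j S between n0,n1
  Y(C3) = 0.000+1.044j S between n3,n1
  Y(R10) = 0.0007407+0.000j S between n0,n1
  V1: constraint V(n0)−V(n2) = 24.3
Assemble and solve the 4×4 MNA system:
  V(n1)=-0.002519+0.2983j  V(n2)=-24.30+0.000j  V(n3)=-0.006256+0.1631j
  i(V1)=-2.577+0.3166j

-0.006256+0.1631j V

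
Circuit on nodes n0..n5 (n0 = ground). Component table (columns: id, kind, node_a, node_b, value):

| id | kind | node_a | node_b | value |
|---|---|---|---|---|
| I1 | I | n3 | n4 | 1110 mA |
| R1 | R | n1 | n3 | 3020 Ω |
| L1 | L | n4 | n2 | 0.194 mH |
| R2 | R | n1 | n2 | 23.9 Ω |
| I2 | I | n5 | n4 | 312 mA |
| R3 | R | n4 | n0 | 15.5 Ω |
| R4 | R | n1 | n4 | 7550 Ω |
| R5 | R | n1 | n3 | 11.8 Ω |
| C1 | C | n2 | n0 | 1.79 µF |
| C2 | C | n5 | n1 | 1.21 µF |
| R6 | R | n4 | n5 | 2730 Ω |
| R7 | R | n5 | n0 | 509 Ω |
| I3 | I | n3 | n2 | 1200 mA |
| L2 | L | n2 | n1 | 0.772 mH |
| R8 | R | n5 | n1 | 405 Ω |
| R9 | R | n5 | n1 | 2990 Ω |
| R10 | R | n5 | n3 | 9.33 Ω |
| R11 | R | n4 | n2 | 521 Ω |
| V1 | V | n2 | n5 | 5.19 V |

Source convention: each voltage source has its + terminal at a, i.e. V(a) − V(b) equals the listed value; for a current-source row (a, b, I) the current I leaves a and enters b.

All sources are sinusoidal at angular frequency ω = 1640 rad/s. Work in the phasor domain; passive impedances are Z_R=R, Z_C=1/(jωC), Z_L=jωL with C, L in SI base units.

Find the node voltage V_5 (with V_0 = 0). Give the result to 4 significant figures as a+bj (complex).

MNA unknowns: 5 node voltages V₁..V_5 plus 1 source current (V1)
I1: z[3]−=1.11, z[4]+=1.11
R1: Y=0.0003311+0.000j on G[1,3]
L1: Y=0.000-3.143j on G[4,2]
R2: Y=0.04184+0.000j on G[1,2]
I2: z[5]−=0.312, z[4]+=0.312
R3: Y=0.06452+0.000j on G[4,0]
R4: Y=0.0001325+0.000j on G[1,4]
R5: Y=0.08475+0.000j on G[1,3]
C1: Y=0.000+0.002936j on G[2,0]
C2: Y=0.000+0.001984j on G[5,1]
R6: Y=0.0003663+0.000j on G[4,5]
R7: Y=0.001965+0.000j on G[5,0]
I3: z[3]−=1.2, z[2]+=1.2
L2: Y=0.000-0.7898j on G[2,1]
R8: Y=0.002469+0.000j on G[5,1]
R9: Y=0.0003344+0.000j on G[5,1]
R10: Y=0.1072+0.000j on G[5,3]
R11: Y=0.001919+0.000j on G[4,2]
V1: row V2−V5=5.19, i_V1 at 2,5
solve → V1=-0.04186-2.050j, V2=0.1333-0.4417j, V3=-14.85-1.153j, V4=0.1339+0.007384j, V5=-5.057-0.4417j
aux → i_V1=1.333+0.06978j

-5.057-0.4417j V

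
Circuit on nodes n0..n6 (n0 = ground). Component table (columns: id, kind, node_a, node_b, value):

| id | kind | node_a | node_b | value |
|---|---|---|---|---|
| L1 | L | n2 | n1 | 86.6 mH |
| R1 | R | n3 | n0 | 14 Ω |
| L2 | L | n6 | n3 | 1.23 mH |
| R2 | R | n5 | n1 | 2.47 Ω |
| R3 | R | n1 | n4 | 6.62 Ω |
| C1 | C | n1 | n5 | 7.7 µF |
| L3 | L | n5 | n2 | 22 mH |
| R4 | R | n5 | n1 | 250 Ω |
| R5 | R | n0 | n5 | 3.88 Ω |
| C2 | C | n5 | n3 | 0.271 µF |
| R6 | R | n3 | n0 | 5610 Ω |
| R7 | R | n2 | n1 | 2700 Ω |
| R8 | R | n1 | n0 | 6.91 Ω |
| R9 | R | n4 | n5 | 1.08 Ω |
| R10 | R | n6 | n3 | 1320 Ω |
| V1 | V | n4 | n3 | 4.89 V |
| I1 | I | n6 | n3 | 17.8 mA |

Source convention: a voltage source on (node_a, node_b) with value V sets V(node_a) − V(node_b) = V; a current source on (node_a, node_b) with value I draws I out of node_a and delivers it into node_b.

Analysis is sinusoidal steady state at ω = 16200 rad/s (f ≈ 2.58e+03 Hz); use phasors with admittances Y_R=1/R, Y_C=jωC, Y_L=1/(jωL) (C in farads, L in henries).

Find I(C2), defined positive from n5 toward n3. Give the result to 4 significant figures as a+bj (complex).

MNA unknowns: 6 node voltages V₁..V_6 plus 1 source current (V1)
L1: Y=0.000-0.0007128j on G[2,1]
R1: Y=0.07143+0.000j on G[3,0]
L2: Y=0.000-0.05019j on G[6,3]
R2: Y=0.4049+0.000j on G[5,1]
R3: Y=0.1511+0.000j on G[1,4]
C1: Y=0.000+0.1247j on G[1,5]
L3: Y=0.000-0.002806j on G[5,2]
R4: Y=0.004000+0.000j on G[5,1]
R5: Y=0.2577+0.000j on G[0,5]
C2: Y=0.000+0.004390j on G[5,3]
R6: Y=0.0001783+0.000j on G[3,0]
R7: Y=0.0003704+0.000j on G[2,1]
R8: Y=0.1447+0.000j on G[1,0]
R9: Y=0.9259+0.000j on G[4,5]
R10: Y=0.0007576+0.000j on G[6,3]
V1: row V4−V3=4.89, i_V1 at 4,3
I1: z[6]−=0.0178, z[3]+=0.0178
solve → V1=0.6369+0.01277j, V2=0.7081-0.01310j, V3=-3.913+0.01115j, V4=0.9769+0.01115j, V5=0.7296-0.01027j, V6=-3.918-0.3435j
aux → i_V1=-0.2803-0.01958j

9.402e-05+0.02038j A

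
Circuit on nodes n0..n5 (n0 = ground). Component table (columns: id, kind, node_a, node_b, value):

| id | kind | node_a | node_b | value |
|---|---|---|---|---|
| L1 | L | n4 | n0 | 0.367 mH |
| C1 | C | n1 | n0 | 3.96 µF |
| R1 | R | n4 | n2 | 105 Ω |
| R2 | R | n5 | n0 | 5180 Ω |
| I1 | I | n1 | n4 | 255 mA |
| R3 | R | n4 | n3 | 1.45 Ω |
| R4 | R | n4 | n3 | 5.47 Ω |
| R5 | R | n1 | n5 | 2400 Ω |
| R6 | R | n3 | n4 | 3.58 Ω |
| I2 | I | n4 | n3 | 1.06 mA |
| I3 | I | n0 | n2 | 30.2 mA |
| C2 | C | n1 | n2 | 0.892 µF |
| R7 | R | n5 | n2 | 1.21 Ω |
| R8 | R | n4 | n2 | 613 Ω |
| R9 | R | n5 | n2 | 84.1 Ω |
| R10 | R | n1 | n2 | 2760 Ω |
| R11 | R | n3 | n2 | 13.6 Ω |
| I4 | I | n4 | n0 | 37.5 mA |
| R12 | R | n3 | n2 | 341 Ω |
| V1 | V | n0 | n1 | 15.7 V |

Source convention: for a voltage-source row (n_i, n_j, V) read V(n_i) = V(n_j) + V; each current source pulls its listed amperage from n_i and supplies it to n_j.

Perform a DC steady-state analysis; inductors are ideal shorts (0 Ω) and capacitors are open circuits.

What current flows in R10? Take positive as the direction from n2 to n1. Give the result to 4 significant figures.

0.005766 A

MNA unknowns: 5 node voltages V₁..V_5 plus 2 source currents (L1, V1)
L1: row V4−V0=0, i_L1 at 4,0
C1: Y=0.000 on G[1,0]
R1: Y=0.009524 on G[4,2]
R2: Y=0.0001931 on G[5,0]
I1: z[1]−=0.255, z[4]+=0.255
R3: Y=0.6897 on G[4,3]
R4: Y=0.1828 on G[4,3]
R5: Y=0.0004167 on G[1,5]
R6: Y=0.2793 on G[3,4]
I2: z[4]−=0.00106, z[3]+=0.00106
I3: z[0]−=0.0302, z[2]+=0.0302
C2: Y=0.000 on G[1,2]
R7: Y=0.8264 on G[5,2]
R8: Y=0.001631 on G[4,2]
R9: Y=0.01189 on G[5,2]
R10: Y=0.0003623 on G[1,2]
R11: Y=0.07353 on G[3,2]
I4: z[4]−=0.0375, z[0]+=0.0375
R12: Y=0.002933 on G[3,2]
V1: row V0−V1=15.7, i_V1 at 0,1
solve → V1=-15.70, V2=0.2152, V3=0.01426, V4=0.000, V5=0.2073
aux → i_L1=0.2353, i_V1=0.2426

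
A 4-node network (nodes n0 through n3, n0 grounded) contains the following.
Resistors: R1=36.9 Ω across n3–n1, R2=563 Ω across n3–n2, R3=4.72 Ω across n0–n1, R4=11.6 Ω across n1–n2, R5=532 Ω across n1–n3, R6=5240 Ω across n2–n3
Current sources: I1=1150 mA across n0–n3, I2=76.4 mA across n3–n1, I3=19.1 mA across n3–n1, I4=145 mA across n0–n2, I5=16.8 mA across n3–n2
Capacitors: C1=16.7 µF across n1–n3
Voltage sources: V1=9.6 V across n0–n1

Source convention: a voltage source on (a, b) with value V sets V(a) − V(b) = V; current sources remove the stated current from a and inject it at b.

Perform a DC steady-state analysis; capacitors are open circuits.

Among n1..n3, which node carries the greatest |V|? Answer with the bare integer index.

3

Apply KCL at each of the 3 non-ground nodes and solve the resulting linear system.
Node n1: branches {R1, I2, R3, C1, R4, I3, R5, V1} → V_1 = -9.600
Node n2: branches {R2, R4, I4, I5, R6} → V_2 = -7.013
Node n3: branches {R1, I1, R2, I2, C1, I3, I5, R5, R6} → V_3 = 24.10
Source currents: i(V1)=-3.329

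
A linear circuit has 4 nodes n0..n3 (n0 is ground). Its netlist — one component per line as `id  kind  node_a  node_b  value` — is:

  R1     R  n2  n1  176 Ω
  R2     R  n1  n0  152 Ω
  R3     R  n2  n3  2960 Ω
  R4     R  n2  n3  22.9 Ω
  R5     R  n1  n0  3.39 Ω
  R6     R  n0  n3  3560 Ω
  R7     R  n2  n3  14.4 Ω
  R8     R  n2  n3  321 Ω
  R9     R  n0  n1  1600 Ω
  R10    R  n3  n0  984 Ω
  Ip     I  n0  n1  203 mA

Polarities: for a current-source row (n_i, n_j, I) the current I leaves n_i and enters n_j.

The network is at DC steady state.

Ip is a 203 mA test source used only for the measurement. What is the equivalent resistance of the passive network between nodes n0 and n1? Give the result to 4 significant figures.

MNA unknowns: 3 node voltages V₁..V_3
R1: Y=0.005682 on G[2,1]
R2: Y=0.006579 on G[1,0]
R3: Y=0.0003378 on G[2,3]
R4: Y=0.04367 on G[2,3]
R5: Y=0.2950 on G[1,0]
R6: Y=0.0002809 on G[0,3]
R7: Y=0.06944 on G[2,3]
R8: Y=0.003115 on G[2,3]
R9: Y=0.0006250 on G[0,1]
R10: Y=0.001016 on G[3,0]
Ip: z[0]−=0.203, z[1]+=0.203
solve → V1=0.6694, V2=0.5461, V3=0.5401

R_eq = 3.298 Ω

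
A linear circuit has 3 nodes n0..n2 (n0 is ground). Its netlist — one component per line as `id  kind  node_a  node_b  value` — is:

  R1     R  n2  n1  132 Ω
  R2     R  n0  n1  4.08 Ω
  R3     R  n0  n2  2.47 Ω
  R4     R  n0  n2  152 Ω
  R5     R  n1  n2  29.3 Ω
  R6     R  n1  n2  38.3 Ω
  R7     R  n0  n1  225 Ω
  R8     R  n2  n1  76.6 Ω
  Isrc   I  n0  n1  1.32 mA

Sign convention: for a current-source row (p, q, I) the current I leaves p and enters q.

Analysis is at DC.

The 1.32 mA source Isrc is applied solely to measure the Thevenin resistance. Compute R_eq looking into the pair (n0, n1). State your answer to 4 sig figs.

Element admittances at DC:
  Y(R1) = 0.007576 S between n2,n1
  Y(R2) = 0.2451 S between n0,n1
  Y(R3) = 0.4049 S between n0,n2
  Y(R4) = 0.006579 S between n0,n2
  Y(R5) = 0.03413 S between n1,n2
  Y(R6) = 0.02611 S between n1,n2
  Y(R7) = 0.004444 S between n0,n1
  Y(R8) = 0.01305 S between n2,n1
  Isrc: injects 0.00132 A into n1 (from n0)
Assemble and solve the 2×2 MNA system:
  V(n1)=0.004162  V(n2)=0.0006837

R_eq = 3.153 Ω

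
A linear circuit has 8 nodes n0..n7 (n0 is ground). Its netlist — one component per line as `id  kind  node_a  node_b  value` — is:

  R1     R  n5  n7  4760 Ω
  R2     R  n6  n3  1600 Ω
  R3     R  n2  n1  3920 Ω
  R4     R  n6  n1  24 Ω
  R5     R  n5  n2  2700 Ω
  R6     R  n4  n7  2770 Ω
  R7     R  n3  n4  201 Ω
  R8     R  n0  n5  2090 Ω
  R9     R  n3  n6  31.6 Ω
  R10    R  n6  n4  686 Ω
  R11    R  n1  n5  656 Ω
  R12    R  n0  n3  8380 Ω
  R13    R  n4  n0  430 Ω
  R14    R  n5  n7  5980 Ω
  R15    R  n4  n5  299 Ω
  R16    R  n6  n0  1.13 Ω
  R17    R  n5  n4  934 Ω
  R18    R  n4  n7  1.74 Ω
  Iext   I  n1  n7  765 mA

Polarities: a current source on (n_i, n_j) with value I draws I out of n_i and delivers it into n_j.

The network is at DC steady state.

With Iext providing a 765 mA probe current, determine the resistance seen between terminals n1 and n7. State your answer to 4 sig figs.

R_eq = 124.2 Ω

Apply KCL at each of the 7 non-ground nodes and solve the resulting linear system.
Node n1: branches {R3, R4, R11, Iext} → V_1 = -15.95
Node n2: branches {R3, R5} → V_2 = 23.03
Node n3: branches {R2, R7, R9, R12} → V_3 = 10.15
Node n4: branches {R6, R7, R10, R13, R15, R17, R18} → V_4 = 77.76
Node n5: branches {R1, R5, R8, R11, R14, R15, R17} → V_5 = 49.87
Node n6: branches {R2, R4, R9, R10, R16} → V_6 = -0.2327
Node n7: branches {R1, R6, R14, R18, Iext} → V_7 = 79.07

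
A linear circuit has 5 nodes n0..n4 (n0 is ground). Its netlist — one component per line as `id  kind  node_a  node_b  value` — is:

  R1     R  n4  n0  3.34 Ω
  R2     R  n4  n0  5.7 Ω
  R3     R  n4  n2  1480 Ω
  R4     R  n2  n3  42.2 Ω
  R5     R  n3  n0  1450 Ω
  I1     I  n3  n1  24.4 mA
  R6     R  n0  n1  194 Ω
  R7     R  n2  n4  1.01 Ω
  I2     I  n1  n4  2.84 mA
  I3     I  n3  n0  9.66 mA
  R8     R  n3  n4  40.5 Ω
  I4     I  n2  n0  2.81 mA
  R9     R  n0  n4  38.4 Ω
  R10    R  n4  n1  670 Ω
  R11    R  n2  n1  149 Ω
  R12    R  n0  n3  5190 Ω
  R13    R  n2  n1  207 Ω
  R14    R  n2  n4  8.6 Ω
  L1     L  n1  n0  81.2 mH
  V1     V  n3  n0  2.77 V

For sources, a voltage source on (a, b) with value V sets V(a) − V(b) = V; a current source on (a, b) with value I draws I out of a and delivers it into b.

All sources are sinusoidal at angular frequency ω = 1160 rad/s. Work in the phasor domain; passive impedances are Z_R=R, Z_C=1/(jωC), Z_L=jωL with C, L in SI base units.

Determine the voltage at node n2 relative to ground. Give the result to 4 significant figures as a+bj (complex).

Element admittances at ω=1160 rad/s:
  Y(R1) = 0.2994+0.000j S between n4,n0
  Y(R2) = 0.1754+0.000j S between n4,n0
  Y(R3) = 0.0006757+0.000j S between n4,n2
  Y(R4) = 0.02370+0.000j S between n2,n3
  Y(R5) = 0.0006897+0.000j S between n3,n0
  I1: injects 0.0244 A into n1 (from n3)
  Y(R6) = 0.005155+0.000j S between n0,n1
  Y(R7) = 0.9901+0.000j S between n2,n4
  I2: injects 0.00284 A into n4 (from n1)
  I3: injects 0.00966 A into n0 (from n3)
  Y(R8) = 0.02469+0.000j S between n3,n4
  I4: injects 0.00281 A into n0 (from n2)
  Y(R9) = 0.02604+0.000j S between n0,n4
  Y(R10) = 0.001493+0.000j S between n4,n1
  Y(R11) = 0.006711+0.000j S between n2,n1
  Y(R12) = 0.0001927+0.000j S between n0,n3
  Y(R13) = 0.004831+0.000j S between n2,n1
  Y(R14) = 0.1163+0.000j S between n2,n4
  Y(L1) = 0.000-0.01062j S between n1,n0
  V1: constraint V(n3)−V(n0) = 2.77
Assemble and solve the 5×5 MNA system:
  V(n1)=1.044+0.6230j  V(n2)=0.3166+0.01994j  V(n3)=2.770+0.000j  V(n4)=0.2590+0.01408j
  i(V1)=-0.1566+0.0008200j

0.3166+0.01994j V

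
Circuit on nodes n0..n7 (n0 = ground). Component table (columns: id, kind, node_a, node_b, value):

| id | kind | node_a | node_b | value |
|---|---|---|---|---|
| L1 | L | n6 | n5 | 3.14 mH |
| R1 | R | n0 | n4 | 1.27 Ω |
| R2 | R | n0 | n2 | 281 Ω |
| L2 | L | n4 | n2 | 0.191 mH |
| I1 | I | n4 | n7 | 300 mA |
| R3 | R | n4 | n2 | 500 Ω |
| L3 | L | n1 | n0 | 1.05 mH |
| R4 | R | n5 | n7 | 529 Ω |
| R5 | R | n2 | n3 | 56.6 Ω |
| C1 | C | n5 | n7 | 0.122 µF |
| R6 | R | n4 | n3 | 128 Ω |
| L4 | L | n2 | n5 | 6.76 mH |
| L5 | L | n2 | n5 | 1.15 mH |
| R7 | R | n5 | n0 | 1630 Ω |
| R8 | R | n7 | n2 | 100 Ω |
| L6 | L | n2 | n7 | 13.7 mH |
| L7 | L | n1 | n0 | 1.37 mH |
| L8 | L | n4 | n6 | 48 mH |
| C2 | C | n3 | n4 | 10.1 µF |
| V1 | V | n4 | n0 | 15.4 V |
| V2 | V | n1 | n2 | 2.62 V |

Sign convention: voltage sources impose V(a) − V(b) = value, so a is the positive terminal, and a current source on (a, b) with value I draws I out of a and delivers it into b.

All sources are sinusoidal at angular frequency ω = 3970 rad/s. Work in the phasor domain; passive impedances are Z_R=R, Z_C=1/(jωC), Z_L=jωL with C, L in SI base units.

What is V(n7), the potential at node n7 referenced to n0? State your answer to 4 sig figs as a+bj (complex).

MNA unknowns: 7 node voltages V₁..V_7 plus 2 source currents (V1, V2)
L1: Y=0.000-0.08022j on G[6,5]
R1: Y=0.7874+0.000j on G[0,4]
R2: Y=0.003559+0.000j on G[0,2]
L2: Y=0.000-1.319j on G[4,2]
I1: z[4]−=0.3, z[7]+=0.3
R3: Y=0.002000+0.000j on G[4,2]
L3: Y=0.000-0.2399j on G[1,0]
R4: Y=0.001890+0.000j on G[5,7]
R5: Y=0.01767+0.000j on G[2,3]
C1: Y=0.000+0.0004843j on G[5,7]
R6: Y=0.007812+0.000j on G[4,3]
L4: Y=0.000-0.03726j on G[2,5]
L5: Y=0.000-0.2190j on G[2,5]
R7: Y=0.0006135+0.000j on G[5,0]
R8: Y=0.01000+0.000j on G[7,2]
L6: Y=0.000-0.01839j on G[2,7]
L7: Y=0.000-0.1839j on G[1,0]
L8: Y=0.000-0.005248j on G[4,6]
C2: Y=0.000+0.04010j on G[3,4]
V1: row V4−V0=15.4, i_V1 at 4,0
V2: row V1−V2=2.62, i_V2 at 1,2
solve → V1=13.64+0.1864j, V2=11.02+0.1864j, V3=14.58+1.412j, V4=15.40+0.000j, V5=11.00+0.1915j, V6=11.27+0.1798j, V7=18.74+11.81j
aux → i_V1=-12.25+5.779j, i_V2=-0.07900+5.779j

18.74+11.81j V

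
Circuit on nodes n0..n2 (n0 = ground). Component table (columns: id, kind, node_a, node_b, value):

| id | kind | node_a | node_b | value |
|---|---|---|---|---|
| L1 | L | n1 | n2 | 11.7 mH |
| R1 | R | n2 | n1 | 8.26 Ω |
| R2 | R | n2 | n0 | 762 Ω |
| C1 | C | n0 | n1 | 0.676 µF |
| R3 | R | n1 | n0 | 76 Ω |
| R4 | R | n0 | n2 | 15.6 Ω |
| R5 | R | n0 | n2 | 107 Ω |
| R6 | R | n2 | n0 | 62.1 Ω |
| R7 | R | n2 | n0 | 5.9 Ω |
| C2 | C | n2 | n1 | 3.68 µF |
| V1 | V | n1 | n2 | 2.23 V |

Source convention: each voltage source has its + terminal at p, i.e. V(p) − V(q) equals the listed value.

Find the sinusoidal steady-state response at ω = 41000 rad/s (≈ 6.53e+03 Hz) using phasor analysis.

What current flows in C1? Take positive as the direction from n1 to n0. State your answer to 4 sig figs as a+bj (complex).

Apply KCL at each of the 2 non-ground nodes and solve the resulting linear system.
Node n1: branches {L1, R1, C1, R3, C2, V1} → V_1 = 2.101-0.2129j
Node n2: branches {L1, R1, R2, R4, R5, R6, R7, C2, V1} → V_2 = -0.1289-0.2129j
Source currents: i(V1)=-0.3035-0.3872j

0.005901+0.05824j A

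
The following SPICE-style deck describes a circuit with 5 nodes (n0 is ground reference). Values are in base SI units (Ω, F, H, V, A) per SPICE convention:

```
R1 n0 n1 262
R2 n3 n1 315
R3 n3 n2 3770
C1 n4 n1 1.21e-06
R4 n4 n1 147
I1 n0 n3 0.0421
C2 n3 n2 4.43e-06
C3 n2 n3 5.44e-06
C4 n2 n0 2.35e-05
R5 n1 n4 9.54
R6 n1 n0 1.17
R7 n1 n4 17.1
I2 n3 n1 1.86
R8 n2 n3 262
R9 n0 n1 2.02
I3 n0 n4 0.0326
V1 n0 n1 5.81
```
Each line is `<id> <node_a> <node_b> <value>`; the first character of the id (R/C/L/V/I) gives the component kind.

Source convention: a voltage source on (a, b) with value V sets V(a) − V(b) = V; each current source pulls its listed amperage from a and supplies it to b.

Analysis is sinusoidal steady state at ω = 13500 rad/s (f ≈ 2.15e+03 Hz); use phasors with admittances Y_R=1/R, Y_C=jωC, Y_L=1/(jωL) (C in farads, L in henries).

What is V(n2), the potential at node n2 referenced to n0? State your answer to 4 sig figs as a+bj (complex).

-0.1952+5.778j V

Element admittances at ω=13500 rad/s:
  Y(R1) = 0.003817+0.000j S between n0,n1
  Y(R2) = 0.003175+0.000j S between n3,n1
  Y(R3) = 0.0002653+0.000j S between n3,n2
  Y(C1) = 0.000+0.01634j S between n4,n1
  Y(R4) = 0.006803+0.000j S between n4,n1
  I1: injects 0.0421 A into n3 (from n0)
  Y(C2) = 0.000+0.05980j S between n3,n2
  Y(C3) = 0.000+0.07344j S between n2,n3
  Y(C4) = 0.000+0.3172j S between n2,n0
  Y(R5) = 0.1048+0.000j S between n1,n4
  Y(R6) = 0.8547+0.000j S between n1,n0
  Y(R7) = 0.05848+0.000j S between n1,n4
  I2: injects 1.86 A into n1 (from n3)
  Y(R8) = 0.003817+0.000j S between n2,n3
  Y(R9) = 0.4950+0.000j S between n0,n1
  I3: injects 0.0326 A into n4 (from n0)
  V1: constraint V(n0)−V(n1) = 5.81
Assemble and solve the 5×5 MNA system:
  V(n1)=-5.810+0.000j  V(n2)=-0.1952+5.778j  V(n3)=-1.081+19.51j  V(n4)=-5.620-0.01824j
  i(V1)=-9.772-0.06192j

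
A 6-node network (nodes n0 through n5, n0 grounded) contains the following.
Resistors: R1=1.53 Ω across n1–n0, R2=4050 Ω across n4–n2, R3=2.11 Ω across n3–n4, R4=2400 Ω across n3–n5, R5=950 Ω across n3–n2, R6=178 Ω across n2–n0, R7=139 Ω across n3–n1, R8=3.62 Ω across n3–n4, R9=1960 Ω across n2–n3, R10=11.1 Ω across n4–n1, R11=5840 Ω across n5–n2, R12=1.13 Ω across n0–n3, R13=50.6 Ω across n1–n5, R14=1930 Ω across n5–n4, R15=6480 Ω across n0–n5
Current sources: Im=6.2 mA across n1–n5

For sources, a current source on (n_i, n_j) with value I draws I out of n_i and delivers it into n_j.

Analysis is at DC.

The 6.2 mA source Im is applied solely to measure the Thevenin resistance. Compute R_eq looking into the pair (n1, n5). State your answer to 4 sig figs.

Element admittances at DC:
  Y(R1) = 0.6536 S between n1,n0
  Y(R2) = 0.0002469 S between n4,n2
  Y(R3) = 0.4739 S between n3,n4
  Y(R4) = 0.0004167 S between n3,n5
  Y(R5) = 0.001053 S between n3,n2
  Y(R6) = 0.005618 S between n2,n0
  Y(R7) = 0.007194 S between n3,n1
  Y(R8) = 0.2762 S between n3,n4
  Y(R9) = 0.0005102 S between n2,n3
  Y(R10) = 0.09009 S between n4,n1
  Y(R11) = 0.0001712 S between n5,n2
  Y(R12) = 0.8850 S between n0,n3
  Y(R13) = 0.01976 S between n1,n5
  Y(R14) = 0.0005181 S between n5,n4
  Y(R15) = 0.0001543 S between n0,n5
  Im: injects 0.0062 A into n5 (from n1)
Assemble and solve the 5×5 MNA system:
  V(n1)=-0.0004486  V(n2)=0.006698  V(n3)=0.0002374  V(n4)=0.0003472  V(n5)=0.2946

R_eq = 47.58 Ω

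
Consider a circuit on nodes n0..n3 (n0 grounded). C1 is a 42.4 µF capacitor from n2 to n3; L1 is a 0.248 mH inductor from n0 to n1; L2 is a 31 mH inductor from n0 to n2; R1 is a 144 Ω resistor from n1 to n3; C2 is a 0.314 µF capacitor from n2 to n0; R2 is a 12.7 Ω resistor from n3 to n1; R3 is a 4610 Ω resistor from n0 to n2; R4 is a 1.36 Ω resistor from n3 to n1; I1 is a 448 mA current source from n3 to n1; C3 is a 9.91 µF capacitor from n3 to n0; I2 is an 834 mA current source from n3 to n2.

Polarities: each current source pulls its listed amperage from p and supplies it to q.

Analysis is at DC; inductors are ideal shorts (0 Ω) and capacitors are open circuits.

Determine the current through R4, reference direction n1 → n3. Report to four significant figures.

MNA unknowns: 3 node voltages V₁..V_3 plus 2 source currents (L1, L2)
C1: Y=0.000 on G[2,3]
L1: row V0−V1=0, i_L1 at 0,1
L2: row V0−V2=0, i_L2 at 0,2
R1: Y=0.006944 on G[1,3]
C2: Y=0.000 on G[2,0]
R2: Y=0.07874 on G[3,1]
R3: Y=0.0002169 on G[0,2]
R4: Y=0.7353 on G[3,1]
I1: z[3]−=0.448, z[1]+=0.448
C3: Y=0.000 on G[3,0]
I2: z[3]−=0.834, z[2]+=0.834
solve → V1=0.000, V2=0.000, V3=-1.562
aux → i_L1=0.8340, i_L2=-0.8340

1.148 A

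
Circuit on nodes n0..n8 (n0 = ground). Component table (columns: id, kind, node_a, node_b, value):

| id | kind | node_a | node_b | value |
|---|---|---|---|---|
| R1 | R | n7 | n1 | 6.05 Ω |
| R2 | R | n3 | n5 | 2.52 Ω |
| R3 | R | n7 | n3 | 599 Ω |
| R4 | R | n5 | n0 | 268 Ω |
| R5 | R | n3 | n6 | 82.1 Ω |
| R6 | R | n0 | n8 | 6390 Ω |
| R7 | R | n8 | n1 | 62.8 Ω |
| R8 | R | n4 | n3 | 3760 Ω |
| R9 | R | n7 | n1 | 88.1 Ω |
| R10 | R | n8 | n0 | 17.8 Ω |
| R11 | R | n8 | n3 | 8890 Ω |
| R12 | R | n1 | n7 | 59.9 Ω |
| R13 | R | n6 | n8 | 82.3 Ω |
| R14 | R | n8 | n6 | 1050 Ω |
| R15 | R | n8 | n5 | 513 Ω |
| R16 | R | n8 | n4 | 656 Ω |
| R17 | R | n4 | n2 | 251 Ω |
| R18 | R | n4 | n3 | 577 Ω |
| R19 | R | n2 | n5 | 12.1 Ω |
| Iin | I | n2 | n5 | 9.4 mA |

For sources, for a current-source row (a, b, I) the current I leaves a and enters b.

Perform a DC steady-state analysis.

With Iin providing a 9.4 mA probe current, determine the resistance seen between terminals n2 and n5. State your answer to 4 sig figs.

R_eq = 11.84 Ω

MNA unknowns: 8 node voltages V₁..V_8
R1: Y=0.1653 on G[7,1]
R2: Y=0.3968 on G[3,5]
R3: Y=0.001669 on G[7,3]
R4: Y=0.003731 on G[5,0]
R5: Y=0.01218 on G[3,6]
R6: Y=0.0001565 on G[0,8]
R7: Y=0.01592 on G[8,1]
R8: Y=0.0002660 on G[4,3]
R9: Y=0.01135 on G[7,1]
R10: Y=0.05618 on G[8,0]
R11: Y=0.0001125 on G[8,3]
R12: Y=0.01669 on G[1,7]
R13: Y=0.01215 on G[6,8]
R14: Y=0.0009524 on G[8,6]
R15: Y=0.001949 on G[8,5]
R16: Y=0.001524 on G[8,4]
R17: Y=0.003984 on G[4,2]
R18: Y=0.001733 on G[4,3]
R19: Y=0.08264 on G[2,5]
Iin: z[2]−=0.0094, z[5]+=0.0094
solve → V1=0.0001657, V2=-0.1053, V3=0.005592, V4=-0.05446, V5=0.006014, V6=0.002488, V7=0.0002122, V8=-0.0003983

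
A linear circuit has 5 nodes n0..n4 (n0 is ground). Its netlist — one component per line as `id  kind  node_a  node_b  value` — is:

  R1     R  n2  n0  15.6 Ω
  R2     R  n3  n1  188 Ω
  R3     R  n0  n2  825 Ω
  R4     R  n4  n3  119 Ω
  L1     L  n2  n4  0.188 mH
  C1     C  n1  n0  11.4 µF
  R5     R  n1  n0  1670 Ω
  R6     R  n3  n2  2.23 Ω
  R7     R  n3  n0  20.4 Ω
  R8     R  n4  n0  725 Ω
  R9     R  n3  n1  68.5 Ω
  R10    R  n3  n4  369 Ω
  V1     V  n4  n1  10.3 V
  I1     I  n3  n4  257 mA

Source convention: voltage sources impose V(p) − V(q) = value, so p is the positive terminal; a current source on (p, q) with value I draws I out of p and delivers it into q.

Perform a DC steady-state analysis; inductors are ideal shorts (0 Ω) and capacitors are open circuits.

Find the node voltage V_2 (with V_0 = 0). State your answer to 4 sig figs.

0.4387 V

Element admittances at DC:
  Y(R1) = 0.06410 S between n2,n0
  Y(R2) = 0.005319 S between n3,n1
  Y(R3) = 0.001212 S between n0,n2
  Y(R4) = 0.008403 S between n4,n3
  L1: short n2↔n4 (DC inductor)
  Y(C1) = 0.000 S between n1,n0
  Y(R5) = 0.0005988 S between n1,n0
  Y(R6) = 0.4484 S between n3,n2
  Y(R7) = 0.04902 S between n3,n0
  Y(R8) = 0.001379 S between n4,n0
  Y(R9) = 0.01460 S between n3,n1
  Y(R10) = 0.002710 S between n3,n4
  V1: constraint V(n4)−V(n1) = 10.3
  I1: injects 0.257 A into n4 (from n3)
Assemble and solve the 6×6 MNA system:
  V(n1)=-9.861  V(n2)=0.4387  V(n3)=-0.4765  V(n4)=0.4387
  i(L1)=-0.4391  i(V1)=-0.1928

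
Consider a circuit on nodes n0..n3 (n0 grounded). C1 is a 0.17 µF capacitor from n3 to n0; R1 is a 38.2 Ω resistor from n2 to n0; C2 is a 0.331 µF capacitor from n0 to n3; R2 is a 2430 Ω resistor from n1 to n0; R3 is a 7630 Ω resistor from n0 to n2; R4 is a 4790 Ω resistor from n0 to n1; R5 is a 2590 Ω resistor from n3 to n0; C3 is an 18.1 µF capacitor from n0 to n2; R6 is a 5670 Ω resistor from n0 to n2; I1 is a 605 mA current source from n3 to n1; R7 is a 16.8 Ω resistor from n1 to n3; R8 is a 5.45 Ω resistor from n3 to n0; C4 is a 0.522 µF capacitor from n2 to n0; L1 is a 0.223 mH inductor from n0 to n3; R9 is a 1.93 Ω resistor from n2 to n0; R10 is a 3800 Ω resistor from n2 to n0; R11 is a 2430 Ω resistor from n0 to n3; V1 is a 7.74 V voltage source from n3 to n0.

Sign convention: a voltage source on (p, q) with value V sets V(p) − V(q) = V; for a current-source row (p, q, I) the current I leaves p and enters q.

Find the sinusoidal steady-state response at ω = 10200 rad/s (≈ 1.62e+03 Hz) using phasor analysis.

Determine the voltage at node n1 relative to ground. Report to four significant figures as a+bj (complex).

17.72+0.000j V

Element admittances at ω=10200 rad/s:
  Y(C1) = 0.000+0.001734j S between n3,n0
  Y(R1) = 0.02618+0.000j S between n2,n0
  Y(C2) = 0.000+0.003376j S between n0,n3
  Y(R2) = 0.0004115+0.000j S between n1,n0
  Y(R3) = 0.0001311+0.000j S between n0,n2
  Y(R4) = 0.0002088+0.000j S between n0,n1
  Y(R5) = 0.0003861+0.000j S between n3,n0
  Y(C3) = 0.000+0.1846j S between n0,n2
  Y(R6) = 0.0001764+0.000j S between n0,n2
  I1: injects 0.605 A into n1 (from n3)
  Y(R7) = 0.05952+0.000j S between n1,n3
  Y(R8) = 0.1835+0.000j S between n3,n0
  Y(C4) = 0.000+0.005324j S between n2,n0
  Y(L1) = 0.000-0.4396j S between n0,n3
  Y(R9) = 0.5181+0.000j S between n2,n0
  Y(R10) = 0.0002632+0.000j S between n2,n0
  Y(R11) = 0.0004115+0.000j S between n0,n3
  V1: constraint V(n3)−V(n0) = 7.74
Assemble and solve the 4×4 MNA system:
  V(n1)=17.72+0.000j  V(n2)=0.000+0.000j  V(n3)=7.740+0.000j
  i(V1)=-1.437+3.363j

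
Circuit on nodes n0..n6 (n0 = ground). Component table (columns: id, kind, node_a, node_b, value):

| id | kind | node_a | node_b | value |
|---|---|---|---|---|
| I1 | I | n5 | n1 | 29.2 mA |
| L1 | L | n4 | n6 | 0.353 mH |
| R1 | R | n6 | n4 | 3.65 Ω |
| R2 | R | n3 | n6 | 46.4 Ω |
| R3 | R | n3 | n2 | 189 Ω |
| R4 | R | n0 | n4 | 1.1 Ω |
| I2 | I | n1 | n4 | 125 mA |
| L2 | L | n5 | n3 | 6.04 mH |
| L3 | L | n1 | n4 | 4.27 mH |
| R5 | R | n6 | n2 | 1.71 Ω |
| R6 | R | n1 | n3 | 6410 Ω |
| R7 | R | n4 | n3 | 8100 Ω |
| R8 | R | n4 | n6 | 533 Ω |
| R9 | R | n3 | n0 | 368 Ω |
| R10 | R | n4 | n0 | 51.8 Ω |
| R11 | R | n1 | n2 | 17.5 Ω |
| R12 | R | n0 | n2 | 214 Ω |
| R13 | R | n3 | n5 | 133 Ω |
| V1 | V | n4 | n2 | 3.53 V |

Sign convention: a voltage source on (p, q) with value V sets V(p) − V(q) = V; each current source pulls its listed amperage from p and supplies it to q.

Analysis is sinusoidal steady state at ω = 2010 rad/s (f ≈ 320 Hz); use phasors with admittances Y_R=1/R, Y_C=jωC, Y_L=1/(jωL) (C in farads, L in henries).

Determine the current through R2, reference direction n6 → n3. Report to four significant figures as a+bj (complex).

Apply KCL at each of the 6 non-ground nodes and solve the resulting linear system.
Node n1: branches {I1, I2, L3, R6, R11} → V_1 = -0.9877-2.057j
Node n2: branches {R3, R5, R11, R12, V1} → V_2 = -3.506+0.002299j
Node n3: branches {R2, R3, L2, R6, R7, R9, R13} → V_3 = -2.068-0.7893j
Node n4: branches {L1, R1, R4, I2, L3, R7, R8, R10, V1} → V_4 = 0.02370+0.002299j
Node n5: branches {I1, L2, R13} → V_5 = -2.100-1.141j
Node n6: branches {L1, R1, R2, R5, R8} → V_6 = -0.6407-1.079j
Source currents: i(V1)=-1.844+0.7539j

0.03076-0.006233j A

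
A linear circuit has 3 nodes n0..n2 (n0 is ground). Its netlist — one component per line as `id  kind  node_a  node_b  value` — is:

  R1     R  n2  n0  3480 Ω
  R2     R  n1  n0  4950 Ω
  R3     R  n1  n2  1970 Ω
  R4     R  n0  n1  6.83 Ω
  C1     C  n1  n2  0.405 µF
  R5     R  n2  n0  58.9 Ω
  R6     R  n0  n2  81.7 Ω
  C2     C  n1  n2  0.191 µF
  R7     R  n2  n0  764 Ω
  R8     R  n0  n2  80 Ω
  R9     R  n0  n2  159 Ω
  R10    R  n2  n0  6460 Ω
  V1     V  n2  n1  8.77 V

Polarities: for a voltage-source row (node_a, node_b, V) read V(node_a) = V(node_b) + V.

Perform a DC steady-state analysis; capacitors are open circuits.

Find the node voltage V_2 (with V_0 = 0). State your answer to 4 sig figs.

Element admittances at DC:
  Y(R1) = 0.0002874 S between n2,n0
  Y(R2) = 0.0002020 S between n1,n0
  Y(R3) = 0.0005076 S between n1,n2
  Y(R4) = 0.1464 S between n0,n1
  Y(C1) = 0.000 S between n1,n2
  Y(R5) = 0.01698 S between n2,n0
  Y(R6) = 0.01224 S between n0,n2
  Y(C2) = 0.000 S between n1,n2
  Y(R7) = 0.001309 S between n2,n0
  Y(R8) = 0.01250 S between n0,n2
  Y(R9) = 0.006289 S between n0,n2
  Y(R10) = 0.0001548 S between n2,n0
  V1: constraint V(n2)−V(n1) = 8.77
Assemble and solve the 3×3 MNA system:
  V(n1)=-2.222  V(n2)=6.548
  i(V1)=-0.3303

6.548 V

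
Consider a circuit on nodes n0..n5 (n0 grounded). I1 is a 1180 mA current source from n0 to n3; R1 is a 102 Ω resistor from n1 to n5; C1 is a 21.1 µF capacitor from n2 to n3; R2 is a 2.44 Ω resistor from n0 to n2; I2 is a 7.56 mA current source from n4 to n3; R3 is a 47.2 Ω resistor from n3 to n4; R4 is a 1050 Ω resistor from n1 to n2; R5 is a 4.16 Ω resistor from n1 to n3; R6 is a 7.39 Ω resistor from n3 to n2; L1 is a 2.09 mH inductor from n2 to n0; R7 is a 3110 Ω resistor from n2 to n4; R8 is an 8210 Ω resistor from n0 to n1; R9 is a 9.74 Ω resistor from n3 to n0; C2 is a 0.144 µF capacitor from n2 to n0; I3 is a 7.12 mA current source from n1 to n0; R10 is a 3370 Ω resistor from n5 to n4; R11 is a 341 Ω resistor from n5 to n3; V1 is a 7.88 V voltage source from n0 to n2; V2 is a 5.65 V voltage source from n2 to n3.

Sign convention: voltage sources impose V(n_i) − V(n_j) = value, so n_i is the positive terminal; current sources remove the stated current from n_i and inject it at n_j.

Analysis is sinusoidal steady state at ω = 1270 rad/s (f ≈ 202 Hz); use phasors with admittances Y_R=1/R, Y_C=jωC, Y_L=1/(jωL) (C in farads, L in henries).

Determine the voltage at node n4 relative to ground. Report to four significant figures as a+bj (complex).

-13.79+0.000j V

Apply KCL at each of the 5 non-ground nodes and solve the resulting linear system.
Node n1: branches {R1, R4, R5, R8, I3} → V_1 = -13.53+0.000j
Node n2: branches {C1, R2, R4, R6, L1, R7, C2, V1, V2} → V_2 = -7.880+0.000j
Node n3: branches {I1, C1, I2, R3, R5, R6, R9, R11, V2} → V_3 = -13.53+0.000j
Node n4: branches {I2, R3, R7, R10} → V_4 = -13.79+0.000j
Node n5: branches {R1, R10, R11} → V_5 = -13.54+0.000j
Source currents: i(V1)=-5.793+2.967j, i(V2)=-3.335-0.1514j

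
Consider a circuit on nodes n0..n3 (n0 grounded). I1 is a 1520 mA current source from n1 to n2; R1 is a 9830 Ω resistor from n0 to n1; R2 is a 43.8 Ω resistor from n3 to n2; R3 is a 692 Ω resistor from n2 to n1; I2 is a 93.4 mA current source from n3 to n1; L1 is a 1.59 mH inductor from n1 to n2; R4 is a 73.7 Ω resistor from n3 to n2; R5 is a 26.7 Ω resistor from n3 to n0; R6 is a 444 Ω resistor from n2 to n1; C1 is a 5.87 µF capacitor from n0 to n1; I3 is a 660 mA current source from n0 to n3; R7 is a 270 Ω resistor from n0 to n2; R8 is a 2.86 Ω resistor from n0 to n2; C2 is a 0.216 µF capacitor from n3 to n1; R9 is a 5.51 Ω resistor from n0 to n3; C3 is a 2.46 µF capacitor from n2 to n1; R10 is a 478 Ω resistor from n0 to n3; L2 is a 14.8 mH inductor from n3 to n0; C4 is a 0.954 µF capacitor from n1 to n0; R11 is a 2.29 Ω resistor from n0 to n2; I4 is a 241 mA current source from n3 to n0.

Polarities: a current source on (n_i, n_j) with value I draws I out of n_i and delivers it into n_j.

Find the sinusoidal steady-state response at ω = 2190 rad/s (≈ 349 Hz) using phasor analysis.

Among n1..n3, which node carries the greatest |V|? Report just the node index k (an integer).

1

Element admittances at ω=2190 rad/s:
  I1: injects 1.52 A into n2 (from n1)
  Y(R1) = 0.0001017+0.000j S between n0,n1
  Y(R2) = 0.02283+0.000j S between n3,n2
  Y(R3) = 0.001445+0.000j S between n2,n1
  I2: injects 0.0934 A into n1 (from n3)
  Y(L1) = 0.000-0.2872j S between n1,n2
  Y(R4) = 0.01357+0.000j S between n3,n2
  Y(R5) = 0.03745+0.000j S between n3,n0
  Y(R6) = 0.002252+0.000j S between n2,n1
  Y(C1) = 0.000+0.01286j S between n0,n1
  I3: injects 0.66 A into n3 (from n0)
  Y(R7) = 0.003704+0.000j S between n0,n2
  Y(R8) = 0.3497+0.000j S between n0,n2
  Y(C2) = 0.000+0.0004730j S between n3,n1
  Y(R9) = 0.1815+0.000j S between n0,n3
  Y(C3) = 0.000+0.005387j S between n2,n1
  Y(R10) = 0.002092+0.000j S between n0,n3
  Y(L2) = 0.000-0.03085j S between n3,n0
  Y(C4) = 0.000+0.002089j S between n1,n0
  Y(R11) = 0.4367+0.000j S between n0,n2
  I4: injects 0.241 A into n0 (from n3)
Assemble and solve the 3×3 MNA system:
  V(n1)=-0.005636-5.346j  V(n2)=0.06898+0.008122j  V(n3)=1.267+0.1506j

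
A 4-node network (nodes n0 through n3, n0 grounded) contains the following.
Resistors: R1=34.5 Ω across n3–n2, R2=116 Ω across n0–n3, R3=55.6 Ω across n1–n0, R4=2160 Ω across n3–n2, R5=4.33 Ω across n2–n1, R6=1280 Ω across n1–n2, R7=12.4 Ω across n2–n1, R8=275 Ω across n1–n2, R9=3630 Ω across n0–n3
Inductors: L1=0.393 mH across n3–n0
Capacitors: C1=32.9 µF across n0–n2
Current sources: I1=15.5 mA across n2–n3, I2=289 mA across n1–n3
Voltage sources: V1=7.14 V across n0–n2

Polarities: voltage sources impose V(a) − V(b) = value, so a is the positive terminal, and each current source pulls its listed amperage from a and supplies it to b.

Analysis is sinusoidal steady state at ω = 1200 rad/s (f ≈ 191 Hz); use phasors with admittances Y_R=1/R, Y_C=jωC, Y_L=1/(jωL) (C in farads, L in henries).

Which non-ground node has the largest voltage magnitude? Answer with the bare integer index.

MNA unknowns: 3 node voltages V₁..V_3 plus 1 source current (V1)
R1: Y=0.02899+0.000j on G[3,2]
L1: Y=0.000-2.120j on G[3,0]
R2: Y=0.008621+0.000j on G[0,3]
R3: Y=0.01799+0.000j on G[1,0]
C1: Y=0.000+0.03948j on G[0,2]
R4: Y=0.0004630+0.000j on G[3,2]
R5: Y=0.2309+0.000j on G[2,1]
R6: Y=0.0007813+0.000j on G[1,2]
I1: z[2]−=0.0155, z[3]+=0.0155
R7: Y=0.08065+0.000j on G[2,1]
I2: z[1]−=0.289, z[3]+=0.289
R8: Y=0.003636+0.000j on G[1,2]
R9: Y=0.0002755+0.000j on G[0,3]
V1: row V0−V2=7.14, i_V1 at 0,2
solve → V1=-7.621+0.000j, V2=-7.140+0.000j, V3=0.0008034+0.04443j
aux → i_V1=-0.04285-0.2832j

1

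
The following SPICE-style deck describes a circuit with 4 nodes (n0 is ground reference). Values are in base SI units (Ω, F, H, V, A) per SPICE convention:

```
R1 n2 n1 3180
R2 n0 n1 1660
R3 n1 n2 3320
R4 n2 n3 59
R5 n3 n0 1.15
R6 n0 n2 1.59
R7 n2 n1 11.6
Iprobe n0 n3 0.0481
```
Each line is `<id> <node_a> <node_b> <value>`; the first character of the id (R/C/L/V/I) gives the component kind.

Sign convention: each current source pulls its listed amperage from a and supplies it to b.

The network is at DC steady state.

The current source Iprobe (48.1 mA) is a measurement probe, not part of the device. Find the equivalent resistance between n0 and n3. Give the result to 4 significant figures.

R_eq = 1.129 Ω

Element admittances at DC:
  Y(R1) = 0.0003145 S between n2,n1
  Y(R2) = 0.0006024 S between n0,n1
  Y(R3) = 0.0003012 S between n1,n2
  Y(R4) = 0.01695 S between n2,n3
  Y(R5) = 0.8696 S between n3,n0
  Y(R6) = 0.6289 S between n0,n2
  Y(R7) = 0.08621 S between n2,n1
  Iprobe: injects 0.0481 A into n3 (from n0)
Assemble and solve the 3×3 MNA system:
  V(n1)=0.001413  V(n2)=0.001423  V(n3)=0.05428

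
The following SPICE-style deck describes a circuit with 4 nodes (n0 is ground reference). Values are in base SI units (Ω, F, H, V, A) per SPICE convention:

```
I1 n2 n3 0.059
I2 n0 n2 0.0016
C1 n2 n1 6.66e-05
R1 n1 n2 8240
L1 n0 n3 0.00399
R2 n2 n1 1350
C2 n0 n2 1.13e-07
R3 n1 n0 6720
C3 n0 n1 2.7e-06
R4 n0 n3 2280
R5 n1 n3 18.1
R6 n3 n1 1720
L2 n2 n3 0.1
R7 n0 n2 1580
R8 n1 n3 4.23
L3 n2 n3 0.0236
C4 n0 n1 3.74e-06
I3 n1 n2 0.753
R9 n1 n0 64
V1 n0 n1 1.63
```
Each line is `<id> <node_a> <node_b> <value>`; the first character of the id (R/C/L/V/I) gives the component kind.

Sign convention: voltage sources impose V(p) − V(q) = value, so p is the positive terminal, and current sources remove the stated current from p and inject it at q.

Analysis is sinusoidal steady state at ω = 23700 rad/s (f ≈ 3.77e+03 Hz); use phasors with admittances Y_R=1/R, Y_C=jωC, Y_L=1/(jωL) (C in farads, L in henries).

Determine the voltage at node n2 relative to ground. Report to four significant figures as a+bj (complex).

MNA unknowns: 3 node voltages V₁..V_3 plus 1 source current (V1)
I1: z[2]−=0.059, z[3]+=0.059
I2: z[0]−=0.0016, z[2]+=0.0016
C1: Y=0.000+1.578j on G[2,1]
R1: Y=0.0001214+0.000j on G[1,2]
L1: Y=0.000-0.01057j on G[0,3]
R2: Y=0.0007407+0.000j on G[2,1]
C2: Y=0.000+0.002678j on G[0,2]
R3: Y=0.0001488+0.000j on G[1,0]
C3: Y=0.000+0.06399j on G[0,1]
R4: Y=0.0004386+0.000j on G[0,3]
R5: Y=0.05525+0.000j on G[1,3]
R6: Y=0.0005814+0.000j on G[3,1]
L2: Y=0.000-0.0004219j on G[2,3]
R7: Y=0.0006329+0.000j on G[0,2]
R8: Y=0.2364+0.000j on G[1,3]
L3: Y=0.000-0.001788j on G[2,3]
C4: Y=0.000+0.08864j on G[0,1]
I3: z[1]−=0.753, z[2]+=0.753
R9: Y=0.01562+0.000j on G[1,0]
V1: row V0−V1=1.63, i_V1 at 0,1
solve → V1=-1.630+0.000j, V2=-1.627-0.4411j, V3=-1.427-0.05005j
aux → i_V1=-0.02831-0.2384j

-1.627-0.4411j V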